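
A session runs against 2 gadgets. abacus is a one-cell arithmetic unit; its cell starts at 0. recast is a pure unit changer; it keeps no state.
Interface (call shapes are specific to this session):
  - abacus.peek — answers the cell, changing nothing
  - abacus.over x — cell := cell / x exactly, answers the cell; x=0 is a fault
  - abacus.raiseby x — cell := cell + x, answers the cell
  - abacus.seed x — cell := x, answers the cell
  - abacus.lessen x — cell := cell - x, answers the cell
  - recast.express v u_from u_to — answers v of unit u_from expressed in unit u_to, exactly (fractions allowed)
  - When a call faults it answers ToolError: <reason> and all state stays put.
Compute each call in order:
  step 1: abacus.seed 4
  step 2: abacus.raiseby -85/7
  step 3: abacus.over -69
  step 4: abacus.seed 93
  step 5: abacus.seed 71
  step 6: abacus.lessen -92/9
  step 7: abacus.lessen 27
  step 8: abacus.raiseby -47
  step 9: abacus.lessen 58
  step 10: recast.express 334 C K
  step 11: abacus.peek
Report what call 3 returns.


Answer: 19/161

Derivation:
CALL abacus.seed[x→4]
RET  4
CALL abacus.raiseby[x→-85/7]
RET  -57/7
CALL abacus.over[x→-69]
RET  19/161
CALL abacus.seed[x→93]
RET  93
CALL abacus.seed[x→71]
RET  71
CALL abacus.lessen[x→-92/9]
RET  731/9
CALL abacus.lessen[x→27]
RET  488/9
CALL abacus.raiseby[x→-47]
RET  65/9
CALL abacus.lessen[x→58]
RET  -457/9
CALL recast.express[v→334; u_from→C; u_to→K]
RET  12143/20
CALL abacus.peek[]
RET  -457/9


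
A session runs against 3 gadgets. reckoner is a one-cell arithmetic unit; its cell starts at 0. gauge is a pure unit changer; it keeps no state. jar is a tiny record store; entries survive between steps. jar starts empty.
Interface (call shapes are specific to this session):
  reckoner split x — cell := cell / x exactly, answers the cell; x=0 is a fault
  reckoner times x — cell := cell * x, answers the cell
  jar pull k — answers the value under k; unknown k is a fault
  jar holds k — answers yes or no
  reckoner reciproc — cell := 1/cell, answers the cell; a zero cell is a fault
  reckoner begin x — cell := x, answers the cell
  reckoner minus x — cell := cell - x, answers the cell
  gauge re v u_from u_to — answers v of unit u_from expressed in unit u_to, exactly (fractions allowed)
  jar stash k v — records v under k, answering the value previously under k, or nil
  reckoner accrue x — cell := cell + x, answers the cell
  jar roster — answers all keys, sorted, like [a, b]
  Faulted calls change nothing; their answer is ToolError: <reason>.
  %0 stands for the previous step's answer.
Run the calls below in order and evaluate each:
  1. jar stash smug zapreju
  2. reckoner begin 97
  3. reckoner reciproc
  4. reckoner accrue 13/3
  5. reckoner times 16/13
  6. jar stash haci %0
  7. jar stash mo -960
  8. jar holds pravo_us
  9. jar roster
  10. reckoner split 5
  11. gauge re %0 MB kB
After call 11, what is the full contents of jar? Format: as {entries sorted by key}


Answer: {haci=20224/3783, mo=-960, smug=zapreju}

Derivation:
CALL jar stash[k: smug; v: zapreju]
RET  nil
CALL reckoner begin[x: 97]
RET  97
CALL reckoner reciproc[]
RET  1/97
CALL reckoner accrue[x: 13/3]
RET  1264/291
CALL reckoner times[x: 16/13]
RET  20224/3783
CALL jar stash[k: haci; v: %0]
RET  nil
CALL jar stash[k: mo; v: -960]
RET  nil
CALL jar holds[k: pravo_us]
RET  no
CALL jar roster[]
RET  [haci, mo, smug]
CALL reckoner split[x: 5]
RET  20224/18915
CALL gauge re[v: %0; u_from: MB; u_to: kB]
RET  4044800/3783


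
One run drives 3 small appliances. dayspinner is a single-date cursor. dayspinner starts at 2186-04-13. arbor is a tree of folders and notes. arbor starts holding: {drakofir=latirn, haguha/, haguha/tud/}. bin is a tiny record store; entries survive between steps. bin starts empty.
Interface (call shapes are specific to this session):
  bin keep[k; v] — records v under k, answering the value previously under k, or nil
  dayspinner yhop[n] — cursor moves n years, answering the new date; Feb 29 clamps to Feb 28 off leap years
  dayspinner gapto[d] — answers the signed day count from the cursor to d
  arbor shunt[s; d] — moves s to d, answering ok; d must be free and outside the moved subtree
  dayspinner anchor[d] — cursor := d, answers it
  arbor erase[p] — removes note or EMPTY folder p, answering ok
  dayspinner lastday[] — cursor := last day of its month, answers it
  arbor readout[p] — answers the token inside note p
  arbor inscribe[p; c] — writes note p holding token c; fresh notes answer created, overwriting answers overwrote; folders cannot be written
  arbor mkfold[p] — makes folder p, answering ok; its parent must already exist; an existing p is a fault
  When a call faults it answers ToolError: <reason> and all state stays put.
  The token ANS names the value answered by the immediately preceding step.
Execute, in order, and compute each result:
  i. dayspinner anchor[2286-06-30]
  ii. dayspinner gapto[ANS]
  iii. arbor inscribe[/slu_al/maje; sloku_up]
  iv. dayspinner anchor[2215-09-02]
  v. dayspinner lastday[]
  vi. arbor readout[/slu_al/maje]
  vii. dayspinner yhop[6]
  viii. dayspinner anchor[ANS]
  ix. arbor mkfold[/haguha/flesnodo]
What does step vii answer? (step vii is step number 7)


Answer: 2221-09-30

Derivation:
>>> dayspinner anchor d: 2286-06-30
= 2286-06-30
>>> dayspinner gapto d: ANS
= 0
>>> arbor inscribe p: /slu_al/maje c: sloku_up
= ToolError: no parent
>>> dayspinner anchor d: 2215-09-02
= 2215-09-02
>>> dayspinner lastday
= 2215-09-30
>>> arbor readout p: /slu_al/maje
= ToolError: not found
>>> dayspinner yhop n: 6
= 2221-09-30
>>> dayspinner anchor d: ANS
= 2221-09-30
>>> arbor mkfold p: /haguha/flesnodo
= ok


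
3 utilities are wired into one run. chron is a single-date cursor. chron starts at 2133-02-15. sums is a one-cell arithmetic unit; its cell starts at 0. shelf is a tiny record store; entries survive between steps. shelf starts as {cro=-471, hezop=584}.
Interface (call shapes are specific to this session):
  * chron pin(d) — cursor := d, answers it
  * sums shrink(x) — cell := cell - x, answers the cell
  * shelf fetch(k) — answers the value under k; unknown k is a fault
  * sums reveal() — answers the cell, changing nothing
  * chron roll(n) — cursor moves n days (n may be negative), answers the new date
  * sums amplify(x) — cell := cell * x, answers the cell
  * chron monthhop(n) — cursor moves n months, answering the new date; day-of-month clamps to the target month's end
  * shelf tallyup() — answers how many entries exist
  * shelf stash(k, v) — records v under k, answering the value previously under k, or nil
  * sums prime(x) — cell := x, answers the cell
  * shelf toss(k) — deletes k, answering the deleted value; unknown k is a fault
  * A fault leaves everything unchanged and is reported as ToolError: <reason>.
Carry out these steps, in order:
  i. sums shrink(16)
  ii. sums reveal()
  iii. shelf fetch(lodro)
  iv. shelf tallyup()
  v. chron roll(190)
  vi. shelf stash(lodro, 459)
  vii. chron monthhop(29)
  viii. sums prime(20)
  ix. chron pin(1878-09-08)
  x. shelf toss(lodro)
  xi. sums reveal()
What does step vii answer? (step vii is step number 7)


Answer: 2136-01-24

Derivation:
Do: sums shrink[x: 16]
See: -16
Do: sums reveal[]
See: -16
Do: shelf fetch[k: lodro]
See: ToolError: no such key lodro
Do: shelf tallyup[]
See: 2
Do: chron roll[n: 190]
See: 2133-08-24
Do: shelf stash[k: lodro; v: 459]
See: nil
Do: chron monthhop[n: 29]
See: 2136-01-24
Do: sums prime[x: 20]
See: 20
Do: chron pin[d: 1878-09-08]
See: 1878-09-08
Do: shelf toss[k: lodro]
See: 459
Do: sums reveal[]
See: 20


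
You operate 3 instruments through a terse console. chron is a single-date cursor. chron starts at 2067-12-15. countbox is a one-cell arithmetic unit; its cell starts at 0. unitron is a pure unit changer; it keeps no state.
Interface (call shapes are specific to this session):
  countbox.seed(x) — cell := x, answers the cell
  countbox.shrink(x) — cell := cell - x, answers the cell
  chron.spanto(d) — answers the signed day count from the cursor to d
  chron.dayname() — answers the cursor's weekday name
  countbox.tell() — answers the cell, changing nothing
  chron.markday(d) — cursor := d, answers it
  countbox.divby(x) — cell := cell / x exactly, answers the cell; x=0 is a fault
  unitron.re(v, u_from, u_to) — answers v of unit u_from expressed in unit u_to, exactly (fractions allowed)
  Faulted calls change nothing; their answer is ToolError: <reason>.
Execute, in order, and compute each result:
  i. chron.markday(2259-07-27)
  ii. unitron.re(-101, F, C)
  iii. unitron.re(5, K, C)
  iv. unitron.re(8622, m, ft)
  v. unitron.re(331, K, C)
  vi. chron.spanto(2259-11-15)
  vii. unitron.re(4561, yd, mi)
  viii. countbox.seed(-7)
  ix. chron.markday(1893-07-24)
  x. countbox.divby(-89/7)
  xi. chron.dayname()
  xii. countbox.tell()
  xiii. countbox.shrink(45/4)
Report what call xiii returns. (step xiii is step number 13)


-> chron.markday(d=2259-07-27)
<- 2259-07-27
-> unitron.re(v=-101, u_from=F, u_to=C)
<- -665/9
-> unitron.re(v=5, u_from=K, u_to=C)
<- -5363/20
-> unitron.re(v=8622, u_from=m, u_to=ft)
<- 3592500/127
-> unitron.re(v=331, u_from=K, u_to=C)
<- 1157/20
-> chron.spanto(d=2259-11-15)
<- 111
-> unitron.re(v=4561, u_from=yd, u_to=mi)
<- 4561/1760
-> countbox.seed(x=-7)
<- -7
-> chron.markday(d=1893-07-24)
<- 1893-07-24
-> countbox.divby(x=-89/7)
<- 49/89
-> chron.dayname()
<- Monday
-> countbox.tell()
<- 49/89
-> countbox.shrink(x=45/4)
<- -3809/356

Answer: -3809/356


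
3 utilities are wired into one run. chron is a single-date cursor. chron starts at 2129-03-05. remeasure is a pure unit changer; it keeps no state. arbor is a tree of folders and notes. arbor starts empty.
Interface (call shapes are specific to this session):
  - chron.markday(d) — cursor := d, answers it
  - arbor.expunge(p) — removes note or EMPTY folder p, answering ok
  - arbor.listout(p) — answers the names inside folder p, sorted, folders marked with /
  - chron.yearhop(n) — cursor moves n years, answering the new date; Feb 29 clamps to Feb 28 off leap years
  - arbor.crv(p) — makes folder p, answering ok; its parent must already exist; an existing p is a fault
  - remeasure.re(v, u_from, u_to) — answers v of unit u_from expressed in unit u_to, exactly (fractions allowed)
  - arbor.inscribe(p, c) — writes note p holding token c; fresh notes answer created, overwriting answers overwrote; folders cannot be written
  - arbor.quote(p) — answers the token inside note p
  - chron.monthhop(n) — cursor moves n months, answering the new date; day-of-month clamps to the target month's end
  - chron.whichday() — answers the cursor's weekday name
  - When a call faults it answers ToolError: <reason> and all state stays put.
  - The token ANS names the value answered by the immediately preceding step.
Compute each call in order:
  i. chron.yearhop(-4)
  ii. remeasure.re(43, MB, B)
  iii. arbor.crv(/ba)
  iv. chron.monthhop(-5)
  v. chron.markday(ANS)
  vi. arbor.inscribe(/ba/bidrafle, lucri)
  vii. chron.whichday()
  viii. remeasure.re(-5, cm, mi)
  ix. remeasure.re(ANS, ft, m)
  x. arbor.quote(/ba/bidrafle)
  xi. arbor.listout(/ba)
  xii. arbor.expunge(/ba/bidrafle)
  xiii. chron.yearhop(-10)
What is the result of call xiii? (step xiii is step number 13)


==> chron.yearhop(n: -4)
<== 2125-03-05
==> remeasure.re(v: 43, u_from: MB, u_to: B)
<== 43000000
==> arbor.crv(p: /ba)
<== ok
==> chron.monthhop(n: -5)
<== 2124-10-05
==> chron.markday(d: ANS)
<== 2124-10-05
==> arbor.inscribe(p: /ba/bidrafle, c: lucri)
<== created
==> chron.whichday()
<== Thursday
==> remeasure.re(v: -5, u_from: cm, u_to: mi)
<== -25/804672
==> remeasure.re(v: ANS, u_from: ft, u_to: m)
<== -1/105600
==> arbor.quote(p: /ba/bidrafle)
<== lucri
==> arbor.listout(p: /ba)
<== [bidrafle]
==> arbor.expunge(p: /ba/bidrafle)
<== ok
==> chron.yearhop(n: -10)
<== 2114-10-05

Answer: 2114-10-05


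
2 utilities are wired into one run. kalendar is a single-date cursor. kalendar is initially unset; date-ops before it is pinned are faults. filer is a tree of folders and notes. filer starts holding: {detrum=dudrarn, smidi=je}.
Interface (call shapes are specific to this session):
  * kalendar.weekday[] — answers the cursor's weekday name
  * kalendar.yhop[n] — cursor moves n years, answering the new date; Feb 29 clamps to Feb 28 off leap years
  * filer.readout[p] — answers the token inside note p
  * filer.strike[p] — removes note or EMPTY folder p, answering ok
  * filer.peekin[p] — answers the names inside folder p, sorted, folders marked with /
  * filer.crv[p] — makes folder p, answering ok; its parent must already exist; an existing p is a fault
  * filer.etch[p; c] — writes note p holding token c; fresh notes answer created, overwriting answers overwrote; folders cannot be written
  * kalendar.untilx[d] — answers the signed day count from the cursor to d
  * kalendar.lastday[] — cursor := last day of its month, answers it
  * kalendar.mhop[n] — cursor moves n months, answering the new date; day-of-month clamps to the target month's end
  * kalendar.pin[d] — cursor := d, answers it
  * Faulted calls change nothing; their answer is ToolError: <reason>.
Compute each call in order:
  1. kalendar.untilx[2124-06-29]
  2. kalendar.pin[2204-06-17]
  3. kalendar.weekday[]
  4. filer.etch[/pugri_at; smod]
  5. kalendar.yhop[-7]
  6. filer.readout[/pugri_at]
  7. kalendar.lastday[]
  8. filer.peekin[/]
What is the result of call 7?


> untilx d='2124-06-29'
= ToolError: no date set
> pin d='2204-06-17'
= 2204-06-17
> weekday
= Sunday
> etch p='/pugri_at' c='smod'
= created
> yhop n='-7'
= 2197-06-17
> readout p='/pugri_at'
= smod
> lastday
= 2197-06-30
> peekin p='/'
= [detrum, pugri_at, smidi]

Answer: 2197-06-30


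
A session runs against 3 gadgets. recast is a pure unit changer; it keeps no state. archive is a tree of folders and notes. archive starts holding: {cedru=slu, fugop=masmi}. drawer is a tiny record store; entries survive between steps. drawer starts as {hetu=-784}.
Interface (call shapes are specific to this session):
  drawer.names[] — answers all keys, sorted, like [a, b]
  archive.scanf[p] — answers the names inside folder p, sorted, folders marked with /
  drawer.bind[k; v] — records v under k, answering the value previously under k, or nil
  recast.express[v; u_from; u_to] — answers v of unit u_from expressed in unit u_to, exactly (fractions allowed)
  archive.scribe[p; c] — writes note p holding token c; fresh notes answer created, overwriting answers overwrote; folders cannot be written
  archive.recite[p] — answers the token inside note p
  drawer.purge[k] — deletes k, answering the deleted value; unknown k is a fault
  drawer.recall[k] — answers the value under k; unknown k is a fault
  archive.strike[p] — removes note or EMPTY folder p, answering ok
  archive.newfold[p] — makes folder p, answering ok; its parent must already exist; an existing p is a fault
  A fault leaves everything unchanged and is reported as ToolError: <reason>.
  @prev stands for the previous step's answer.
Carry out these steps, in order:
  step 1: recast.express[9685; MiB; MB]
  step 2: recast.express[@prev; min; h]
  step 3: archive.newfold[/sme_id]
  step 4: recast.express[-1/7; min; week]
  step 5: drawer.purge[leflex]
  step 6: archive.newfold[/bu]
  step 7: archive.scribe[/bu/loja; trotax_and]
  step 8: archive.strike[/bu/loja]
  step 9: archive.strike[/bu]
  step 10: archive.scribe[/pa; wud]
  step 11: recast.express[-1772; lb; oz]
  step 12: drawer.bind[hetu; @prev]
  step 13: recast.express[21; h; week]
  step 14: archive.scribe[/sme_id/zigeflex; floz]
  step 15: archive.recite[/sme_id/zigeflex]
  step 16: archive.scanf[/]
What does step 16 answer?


I use express with 9685, MiB, MB, and see 31735808/3125.
Now I run express with @prev, min, h, giving 7933952/46875.
Calling newfold with /sme_id, giving ok.
Calling express with -1/7, min, week, and get -1/70560.
Then purge with leflex: ToolError: no such key leflex.
Invoking newfold with /bu, — result: ok.
Using scribe with /bu/loja, trotax_and, and get created.
Now I run strike with /bu/loja, and see ok.
Invoking strike with /bu, which returns ok.
I invoke scribe with /pa, wud, and see created.
Then express with -1772, lb, oz, yielding -28352.
I try bind with hetu, @prev, and observe -784.
I invoke express with 21, h, week, and see 1/8.
Calling scribe with /sme_id/zigeflex, floz, and see created.
Calling recite with /sme_id/zigeflex, and get floz.
I call scanf with /, and see [cedru, fugop, pa, sme_id/].

Answer: [cedru, fugop, pa, sme_id/]


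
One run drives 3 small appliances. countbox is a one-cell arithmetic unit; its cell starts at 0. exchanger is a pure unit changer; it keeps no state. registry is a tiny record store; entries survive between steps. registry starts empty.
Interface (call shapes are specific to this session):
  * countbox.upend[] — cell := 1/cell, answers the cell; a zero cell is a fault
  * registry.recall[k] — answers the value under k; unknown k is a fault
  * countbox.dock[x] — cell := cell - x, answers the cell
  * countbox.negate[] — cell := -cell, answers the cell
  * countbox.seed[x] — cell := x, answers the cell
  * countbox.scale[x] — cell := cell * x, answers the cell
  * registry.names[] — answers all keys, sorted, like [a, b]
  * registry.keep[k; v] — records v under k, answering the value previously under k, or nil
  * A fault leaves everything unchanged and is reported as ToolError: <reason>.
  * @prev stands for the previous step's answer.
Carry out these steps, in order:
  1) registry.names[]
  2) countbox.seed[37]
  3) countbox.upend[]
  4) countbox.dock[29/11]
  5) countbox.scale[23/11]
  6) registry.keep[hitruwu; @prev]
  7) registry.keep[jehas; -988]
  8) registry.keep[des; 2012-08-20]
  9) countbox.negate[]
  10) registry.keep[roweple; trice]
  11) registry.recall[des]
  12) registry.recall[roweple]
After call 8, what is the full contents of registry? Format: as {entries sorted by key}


·→ names()
·← []
·→ seed(37)
·← 37
·→ upend()
·← 1/37
·→ dock(29/11)
·← -1062/407
·→ scale(23/11)
·← -24426/4477
·→ keep(hitruwu, @prev)
·← nil
·→ keep(jehas, -988)
·← nil
·→ keep(des, 2012-08-20)
·← nil
·→ negate()
·← 24426/4477
·→ keep(roweple, trice)
·← nil
·→ recall(des)
·← 2012-08-20
·→ recall(roweple)
·← trice

Answer: {des=2012-08-20, hitruwu=-24426/4477, jehas=-988}


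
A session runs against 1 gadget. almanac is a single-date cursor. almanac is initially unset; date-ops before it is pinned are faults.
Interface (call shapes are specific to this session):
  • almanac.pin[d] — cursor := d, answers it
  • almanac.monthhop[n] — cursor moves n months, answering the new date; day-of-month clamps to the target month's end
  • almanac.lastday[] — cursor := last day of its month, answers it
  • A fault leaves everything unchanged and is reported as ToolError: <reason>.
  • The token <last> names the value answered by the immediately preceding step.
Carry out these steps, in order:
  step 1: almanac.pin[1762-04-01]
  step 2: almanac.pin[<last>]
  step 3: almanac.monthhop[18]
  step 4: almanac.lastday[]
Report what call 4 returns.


Answer: 1763-10-31

Derivation:
Do: pin[d='1762-04-01']
See: 1762-04-01
Do: pin[d='<last>']
See: 1762-04-01
Do: monthhop[n='18']
See: 1763-10-01
Do: lastday[]
See: 1763-10-31


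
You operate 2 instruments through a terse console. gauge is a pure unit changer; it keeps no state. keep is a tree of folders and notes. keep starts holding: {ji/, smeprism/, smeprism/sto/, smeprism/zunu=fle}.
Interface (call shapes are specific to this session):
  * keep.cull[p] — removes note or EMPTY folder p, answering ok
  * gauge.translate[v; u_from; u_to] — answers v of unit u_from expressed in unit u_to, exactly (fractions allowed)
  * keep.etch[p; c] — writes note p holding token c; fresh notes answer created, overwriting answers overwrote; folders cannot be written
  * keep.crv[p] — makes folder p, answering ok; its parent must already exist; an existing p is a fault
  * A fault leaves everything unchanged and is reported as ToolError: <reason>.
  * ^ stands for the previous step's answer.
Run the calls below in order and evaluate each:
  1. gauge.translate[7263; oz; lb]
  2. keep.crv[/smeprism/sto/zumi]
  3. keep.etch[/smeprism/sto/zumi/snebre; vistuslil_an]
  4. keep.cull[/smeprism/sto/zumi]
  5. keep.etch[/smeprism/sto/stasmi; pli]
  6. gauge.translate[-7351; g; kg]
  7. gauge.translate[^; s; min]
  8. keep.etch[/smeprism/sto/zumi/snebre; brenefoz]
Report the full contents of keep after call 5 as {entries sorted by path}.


Step: gauge.translate[v: 7263; u_from: oz; u_to: lb]
Result: 7263/16
Step: keep.crv[p: /smeprism/sto/zumi]
Result: ok
Step: keep.etch[p: /smeprism/sto/zumi/snebre; c: vistuslil_an]
Result: created
Step: keep.cull[p: /smeprism/sto/zumi]
Result: ToolError: not empty
Step: keep.etch[p: /smeprism/sto/stasmi; c: pli]
Result: created
Step: gauge.translate[v: -7351; u_from: g; u_to: kg]
Result: -7351/1000
Step: gauge.translate[v: ^; u_from: s; u_to: min]
Result: -7351/60000
Step: keep.etch[p: /smeprism/sto/zumi/snebre; c: brenefoz]
Result: overwrote

Answer: {ji/, smeprism/, smeprism/sto/, smeprism/sto/stasmi=pli, smeprism/sto/zumi/, smeprism/sto/zumi/snebre=vistuslil_an, smeprism/zunu=fle}


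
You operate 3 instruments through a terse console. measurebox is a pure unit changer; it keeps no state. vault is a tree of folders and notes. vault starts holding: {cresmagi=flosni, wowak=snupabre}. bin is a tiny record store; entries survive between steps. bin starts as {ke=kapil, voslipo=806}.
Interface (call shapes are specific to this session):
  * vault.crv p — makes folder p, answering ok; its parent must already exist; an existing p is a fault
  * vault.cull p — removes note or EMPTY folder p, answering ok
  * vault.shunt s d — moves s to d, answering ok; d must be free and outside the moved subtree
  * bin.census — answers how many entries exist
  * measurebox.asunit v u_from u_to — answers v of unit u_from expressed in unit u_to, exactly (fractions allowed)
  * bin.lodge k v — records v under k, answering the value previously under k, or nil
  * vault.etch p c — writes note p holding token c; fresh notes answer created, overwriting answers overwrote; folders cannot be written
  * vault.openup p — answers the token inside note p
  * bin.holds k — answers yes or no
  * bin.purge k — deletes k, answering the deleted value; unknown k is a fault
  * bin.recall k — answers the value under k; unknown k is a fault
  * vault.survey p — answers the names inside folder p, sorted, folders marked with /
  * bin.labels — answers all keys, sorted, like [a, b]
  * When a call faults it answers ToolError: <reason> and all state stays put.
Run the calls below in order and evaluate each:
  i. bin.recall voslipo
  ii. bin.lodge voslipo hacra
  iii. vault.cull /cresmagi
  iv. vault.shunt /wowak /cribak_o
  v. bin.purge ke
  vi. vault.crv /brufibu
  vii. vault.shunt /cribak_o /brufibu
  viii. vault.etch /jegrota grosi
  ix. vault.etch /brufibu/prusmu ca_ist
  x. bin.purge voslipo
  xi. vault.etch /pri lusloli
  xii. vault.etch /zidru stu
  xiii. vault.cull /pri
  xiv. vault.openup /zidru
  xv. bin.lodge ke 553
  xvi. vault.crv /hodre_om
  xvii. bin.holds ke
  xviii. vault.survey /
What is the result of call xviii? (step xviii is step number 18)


Answer: [brufibu/, cribak_o, hodre_om/, jegrota, zidru]

Derivation:
→ bin.recall(k='voslipo')
← 806
→ bin.lodge(k='voslipo', v='hacra')
← 806
→ vault.cull(p='/cresmagi')
← ok
→ vault.shunt(s='/wowak', d='/cribak_o')
← ok
→ bin.purge(k='ke')
← kapil
→ vault.crv(p='/brufibu')
← ok
→ vault.shunt(s='/cribak_o', d='/brufibu')
← ToolError: exists
→ vault.etch(p='/jegrota', c='grosi')
← created
→ vault.etch(p='/brufibu/prusmu', c='ca_ist')
← created
→ bin.purge(k='voslipo')
← hacra
→ vault.etch(p='/pri', c='lusloli')
← created
→ vault.etch(p='/zidru', c='stu')
← created
→ vault.cull(p='/pri')
← ok
→ vault.openup(p='/zidru')
← stu
→ bin.lodge(k='ke', v='553')
← nil
→ vault.crv(p='/hodre_om')
← ok
→ bin.holds(k='ke')
← yes
→ vault.survey(p='/')
← [brufibu/, cribak_o, hodre_om/, jegrota, zidru]


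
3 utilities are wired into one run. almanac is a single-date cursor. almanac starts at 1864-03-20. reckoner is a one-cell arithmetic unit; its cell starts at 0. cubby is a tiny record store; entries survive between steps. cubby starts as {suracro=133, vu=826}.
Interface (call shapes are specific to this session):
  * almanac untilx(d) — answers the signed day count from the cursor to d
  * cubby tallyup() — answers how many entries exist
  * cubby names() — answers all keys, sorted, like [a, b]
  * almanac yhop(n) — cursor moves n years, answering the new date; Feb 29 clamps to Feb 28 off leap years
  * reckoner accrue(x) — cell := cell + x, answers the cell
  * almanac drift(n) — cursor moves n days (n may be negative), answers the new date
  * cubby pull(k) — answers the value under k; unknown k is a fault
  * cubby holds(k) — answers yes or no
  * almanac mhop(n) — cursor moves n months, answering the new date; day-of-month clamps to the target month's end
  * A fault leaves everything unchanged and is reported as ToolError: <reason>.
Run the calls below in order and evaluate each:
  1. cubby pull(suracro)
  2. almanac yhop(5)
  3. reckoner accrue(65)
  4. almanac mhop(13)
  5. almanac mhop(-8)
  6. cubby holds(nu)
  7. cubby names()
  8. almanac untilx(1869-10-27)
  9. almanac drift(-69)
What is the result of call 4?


Answer: 1870-04-20

Derivation:
> cubby pull suracro
[out] 133
> almanac yhop 5
[out] 1869-03-20
> reckoner accrue 65
[out] 65
> almanac mhop 13
[out] 1870-04-20
> almanac mhop -8
[out] 1869-08-20
> cubby holds nu
[out] no
> cubby names
[out] [suracro, vu]
> almanac untilx 1869-10-27
[out] 68
> almanac drift -69
[out] 1869-06-12


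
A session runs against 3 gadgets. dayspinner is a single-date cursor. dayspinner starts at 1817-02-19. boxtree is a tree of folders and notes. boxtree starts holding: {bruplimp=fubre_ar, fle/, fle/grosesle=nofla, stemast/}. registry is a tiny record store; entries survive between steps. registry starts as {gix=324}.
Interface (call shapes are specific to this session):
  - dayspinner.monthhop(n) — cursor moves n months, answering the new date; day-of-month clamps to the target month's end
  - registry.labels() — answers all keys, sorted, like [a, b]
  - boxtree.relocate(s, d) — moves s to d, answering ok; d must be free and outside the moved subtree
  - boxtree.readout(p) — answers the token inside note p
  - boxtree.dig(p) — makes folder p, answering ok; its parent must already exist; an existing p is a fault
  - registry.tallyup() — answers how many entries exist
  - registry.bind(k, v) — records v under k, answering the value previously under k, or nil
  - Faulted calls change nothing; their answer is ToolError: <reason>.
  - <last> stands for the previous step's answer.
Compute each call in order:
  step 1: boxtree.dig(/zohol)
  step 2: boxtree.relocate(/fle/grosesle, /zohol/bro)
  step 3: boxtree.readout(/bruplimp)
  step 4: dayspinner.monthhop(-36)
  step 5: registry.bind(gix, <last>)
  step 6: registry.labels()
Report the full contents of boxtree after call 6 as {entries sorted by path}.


Answer: {bruplimp=fubre_ar, fle/, stemast/, zohol/, zohol/bro=nofla}

Derivation:
CALL dig[p: /zohol]
RET  ok
CALL relocate[s: /fle/grosesle; d: /zohol/bro]
RET  ok
CALL readout[p: /bruplimp]
RET  fubre_ar
CALL monthhop[n: -36]
RET  1814-02-19
CALL bind[k: gix; v: <last>]
RET  324
CALL labels[]
RET  [gix]


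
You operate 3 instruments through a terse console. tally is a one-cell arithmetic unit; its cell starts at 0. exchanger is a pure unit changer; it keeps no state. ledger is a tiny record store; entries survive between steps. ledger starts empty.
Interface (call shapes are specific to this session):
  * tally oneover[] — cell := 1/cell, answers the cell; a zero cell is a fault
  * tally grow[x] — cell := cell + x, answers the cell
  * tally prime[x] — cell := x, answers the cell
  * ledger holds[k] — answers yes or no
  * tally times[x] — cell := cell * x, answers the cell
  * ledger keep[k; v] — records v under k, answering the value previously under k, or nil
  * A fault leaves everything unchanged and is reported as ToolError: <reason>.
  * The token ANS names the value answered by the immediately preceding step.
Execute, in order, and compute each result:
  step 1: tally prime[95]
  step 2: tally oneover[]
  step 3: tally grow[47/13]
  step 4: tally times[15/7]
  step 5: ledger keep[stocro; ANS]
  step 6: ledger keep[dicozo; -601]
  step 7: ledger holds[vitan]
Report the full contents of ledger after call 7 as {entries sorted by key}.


Answer: {dicozo=-601, stocro=13434/1729}

Derivation:
-> tally prime(x: 95)
<- 95
-> tally oneover()
<- 1/95
-> tally grow(x: 47/13)
<- 4478/1235
-> tally times(x: 15/7)
<- 13434/1729
-> ledger keep(k: stocro, v: ANS)
<- nil
-> ledger keep(k: dicozo, v: -601)
<- nil
-> ledger holds(k: vitan)
<- no


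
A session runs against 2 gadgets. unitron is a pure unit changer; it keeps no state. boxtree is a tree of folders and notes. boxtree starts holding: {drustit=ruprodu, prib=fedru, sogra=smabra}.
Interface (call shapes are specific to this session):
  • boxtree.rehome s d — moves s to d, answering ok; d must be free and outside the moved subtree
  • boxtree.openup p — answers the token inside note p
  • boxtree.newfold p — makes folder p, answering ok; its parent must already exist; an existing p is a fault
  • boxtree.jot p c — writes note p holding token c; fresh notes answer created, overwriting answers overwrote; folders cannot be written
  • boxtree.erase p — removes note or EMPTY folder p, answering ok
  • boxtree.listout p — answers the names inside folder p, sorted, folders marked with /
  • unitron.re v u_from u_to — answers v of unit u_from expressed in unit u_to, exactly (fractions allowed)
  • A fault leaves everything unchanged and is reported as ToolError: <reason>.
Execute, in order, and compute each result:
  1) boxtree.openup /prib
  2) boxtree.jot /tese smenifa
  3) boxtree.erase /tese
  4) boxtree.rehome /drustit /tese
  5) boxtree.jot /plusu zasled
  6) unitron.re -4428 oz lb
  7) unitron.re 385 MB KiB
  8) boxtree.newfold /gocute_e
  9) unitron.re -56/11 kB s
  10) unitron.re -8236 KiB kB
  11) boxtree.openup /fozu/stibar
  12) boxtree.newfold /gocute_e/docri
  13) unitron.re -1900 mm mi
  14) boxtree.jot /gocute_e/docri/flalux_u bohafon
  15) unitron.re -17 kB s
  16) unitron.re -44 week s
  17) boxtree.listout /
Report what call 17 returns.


// boxtree.openup(/prib) => fedru
// boxtree.jot(/tese, smenifa) => created
// boxtree.erase(/tese) => ok
// boxtree.rehome(/drustit, /tese) => ok
// boxtree.jot(/plusu, zasled) => created
// unitron.re(-4428, oz, lb) => -1107/4
// unitron.re(385, MB, KiB) => 6015625/16
// boxtree.newfold(/gocute_e) => ok
// unitron.re(-56/11, kB, s) => ToolError: incompatible units
// unitron.re(-8236, KiB, kB) => -1054208/125
// boxtree.openup(/fozu/stibar) => ToolError: not found
// boxtree.newfold(/gocute_e/docri) => ok
// unitron.re(-1900, mm, mi) => -475/402336
// boxtree.jot(/gocute_e/docri/flalux_u, bohafon) => created
// unitron.re(-17, kB, s) => ToolError: incompatible units
// unitron.re(-44, week, s) => -26611200
// boxtree.listout(/) => [gocute_e/, plusu, prib, sogra, tese]

Answer: [gocute_e/, plusu, prib, sogra, tese]


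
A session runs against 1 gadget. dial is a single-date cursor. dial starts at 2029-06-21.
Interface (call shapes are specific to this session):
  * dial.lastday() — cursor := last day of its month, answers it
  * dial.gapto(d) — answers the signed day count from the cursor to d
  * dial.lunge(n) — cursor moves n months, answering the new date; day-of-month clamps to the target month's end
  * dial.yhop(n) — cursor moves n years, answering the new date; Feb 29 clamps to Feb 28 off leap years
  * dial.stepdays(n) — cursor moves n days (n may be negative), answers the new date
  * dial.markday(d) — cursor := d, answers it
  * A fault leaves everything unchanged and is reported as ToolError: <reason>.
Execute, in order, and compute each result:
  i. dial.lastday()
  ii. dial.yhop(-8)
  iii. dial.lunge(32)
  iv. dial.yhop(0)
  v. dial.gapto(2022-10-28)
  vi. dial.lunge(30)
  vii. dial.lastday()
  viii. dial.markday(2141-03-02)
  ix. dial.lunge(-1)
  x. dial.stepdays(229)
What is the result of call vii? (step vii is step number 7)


Answer: 2026-08-31

Derivation:
Then lastday(), which returns 2029-06-30.
Now I run yhop using n→-8, yielding 2021-06-30.
I run lunge using n→32, and observe 2024-02-29.
Then yhop using n→0: 2024-02-29.
I try gapto using d→2022-10-28, → -489.
Then lunge using n→30, and see 2026-08-29.
Invoking lastday(), and get 2026-08-31.
Using markday using d→2141-03-02, and observe 2141-03-02.
Using lunge using n→-1, and see 2141-02-02.
Then stepdays using n→229, and observe 2141-09-19.


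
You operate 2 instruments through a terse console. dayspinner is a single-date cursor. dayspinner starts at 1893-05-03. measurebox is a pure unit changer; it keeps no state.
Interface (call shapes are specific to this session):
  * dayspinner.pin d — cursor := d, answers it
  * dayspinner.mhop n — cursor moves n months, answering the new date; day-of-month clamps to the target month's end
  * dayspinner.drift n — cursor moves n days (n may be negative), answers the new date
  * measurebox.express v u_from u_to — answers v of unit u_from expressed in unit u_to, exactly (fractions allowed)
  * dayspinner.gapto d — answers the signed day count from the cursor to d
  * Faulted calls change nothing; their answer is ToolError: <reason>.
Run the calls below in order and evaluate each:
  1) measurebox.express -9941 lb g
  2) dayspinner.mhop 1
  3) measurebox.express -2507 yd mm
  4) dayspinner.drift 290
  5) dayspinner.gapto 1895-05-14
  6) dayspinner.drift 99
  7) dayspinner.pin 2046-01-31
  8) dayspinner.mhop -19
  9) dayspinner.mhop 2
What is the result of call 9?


Answer: 2044-08-30

Derivation:
Do: measurebox.express[v: -9941; u_from: lb; u_to: g]
See: -450916175017/100000
Do: dayspinner.mhop[n: 1]
See: 1893-06-03
Do: measurebox.express[v: -2507; u_from: yd; u_to: mm]
See: -11462004/5
Do: dayspinner.drift[n: 290]
See: 1894-03-20
Do: dayspinner.gapto[d: 1895-05-14]
See: 420
Do: dayspinner.drift[n: 99]
See: 1894-06-27
Do: dayspinner.pin[d: 2046-01-31]
See: 2046-01-31
Do: dayspinner.mhop[n: -19]
See: 2044-06-30
Do: dayspinner.mhop[n: 2]
See: 2044-08-30


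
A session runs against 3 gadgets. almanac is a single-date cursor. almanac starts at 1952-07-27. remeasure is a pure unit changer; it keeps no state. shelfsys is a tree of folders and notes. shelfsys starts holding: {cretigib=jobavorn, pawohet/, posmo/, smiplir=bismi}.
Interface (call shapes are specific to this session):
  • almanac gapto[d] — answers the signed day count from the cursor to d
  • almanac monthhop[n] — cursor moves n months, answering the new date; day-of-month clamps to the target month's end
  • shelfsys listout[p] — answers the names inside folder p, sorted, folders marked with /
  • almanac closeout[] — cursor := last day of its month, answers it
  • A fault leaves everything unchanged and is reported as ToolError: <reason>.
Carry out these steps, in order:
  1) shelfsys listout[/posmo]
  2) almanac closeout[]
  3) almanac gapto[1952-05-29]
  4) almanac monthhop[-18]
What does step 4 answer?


Answer: 1951-01-31

Derivation:
> shelfsys listout p='/posmo'
[out] []
> almanac closeout
[out] 1952-07-31
> almanac gapto d='1952-05-29'
[out] -63
> almanac monthhop n='-18'
[out] 1951-01-31


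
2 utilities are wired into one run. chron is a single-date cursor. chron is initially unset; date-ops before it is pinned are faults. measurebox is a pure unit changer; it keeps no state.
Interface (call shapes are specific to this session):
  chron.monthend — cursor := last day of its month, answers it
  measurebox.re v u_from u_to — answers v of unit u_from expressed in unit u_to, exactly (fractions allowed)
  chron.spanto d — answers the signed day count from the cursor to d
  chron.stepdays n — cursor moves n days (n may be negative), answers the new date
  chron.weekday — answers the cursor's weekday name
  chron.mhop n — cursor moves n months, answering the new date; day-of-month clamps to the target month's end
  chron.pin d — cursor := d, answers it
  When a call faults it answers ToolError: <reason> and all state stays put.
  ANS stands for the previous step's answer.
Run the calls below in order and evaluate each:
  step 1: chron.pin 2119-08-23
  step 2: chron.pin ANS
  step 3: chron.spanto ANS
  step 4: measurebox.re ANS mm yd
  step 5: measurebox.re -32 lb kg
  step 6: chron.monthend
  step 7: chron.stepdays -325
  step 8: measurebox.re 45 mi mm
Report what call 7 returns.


Answer: 2118-10-10

Derivation:
! 1. chron.pin(d: 2119-08-23) ~> 2119-08-23
! 2. chron.pin(d: ANS) ~> 2119-08-23
! 3. chron.spanto(d: ANS) ~> 0
! 4. measurebox.re(v: ANS, u_from: mm, u_to: yd) ~> 0
! 5. measurebox.re(v: -32, u_from: lb, u_to: kg) ~> -45359237/3125000
! 6. chron.monthend() ~> 2119-08-31
! 7. chron.stepdays(n: -325) ~> 2118-10-10
! 8. measurebox.re(v: 45, u_from: mi, u_to: mm) ~> 72420480


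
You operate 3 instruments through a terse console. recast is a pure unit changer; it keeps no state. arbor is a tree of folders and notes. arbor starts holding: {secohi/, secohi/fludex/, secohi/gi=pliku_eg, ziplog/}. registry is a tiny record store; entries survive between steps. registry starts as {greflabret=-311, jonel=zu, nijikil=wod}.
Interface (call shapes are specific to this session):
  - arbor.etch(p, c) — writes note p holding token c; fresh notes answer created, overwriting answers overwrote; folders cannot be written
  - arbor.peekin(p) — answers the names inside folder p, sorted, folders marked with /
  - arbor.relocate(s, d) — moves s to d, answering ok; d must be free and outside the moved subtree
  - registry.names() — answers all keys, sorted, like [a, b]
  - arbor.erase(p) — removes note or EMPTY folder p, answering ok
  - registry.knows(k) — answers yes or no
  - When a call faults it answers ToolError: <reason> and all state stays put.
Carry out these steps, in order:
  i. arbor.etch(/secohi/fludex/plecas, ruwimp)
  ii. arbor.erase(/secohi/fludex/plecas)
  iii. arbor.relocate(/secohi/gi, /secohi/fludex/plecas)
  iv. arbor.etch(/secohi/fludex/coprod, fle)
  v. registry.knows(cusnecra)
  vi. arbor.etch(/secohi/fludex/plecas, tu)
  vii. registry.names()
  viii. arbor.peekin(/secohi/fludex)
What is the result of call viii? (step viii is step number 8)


% 1. arbor.etch(p→/secohi/fludex/plecas, c→ruwimp) == created
% 2. arbor.erase(p→/secohi/fludex/plecas) == ok
% 3. arbor.relocate(s→/secohi/gi, d→/secohi/fludex/plecas) == ok
% 4. arbor.etch(p→/secohi/fludex/coprod, c→fle) == created
% 5. registry.knows(k→cusnecra) == no
% 6. arbor.etch(p→/secohi/fludex/plecas, c→tu) == overwrote
% 7. registry.names() == [greflabret, jonel, nijikil]
% 8. arbor.peekin(p→/secohi/fludex) == [coprod, plecas]

Answer: [coprod, plecas]


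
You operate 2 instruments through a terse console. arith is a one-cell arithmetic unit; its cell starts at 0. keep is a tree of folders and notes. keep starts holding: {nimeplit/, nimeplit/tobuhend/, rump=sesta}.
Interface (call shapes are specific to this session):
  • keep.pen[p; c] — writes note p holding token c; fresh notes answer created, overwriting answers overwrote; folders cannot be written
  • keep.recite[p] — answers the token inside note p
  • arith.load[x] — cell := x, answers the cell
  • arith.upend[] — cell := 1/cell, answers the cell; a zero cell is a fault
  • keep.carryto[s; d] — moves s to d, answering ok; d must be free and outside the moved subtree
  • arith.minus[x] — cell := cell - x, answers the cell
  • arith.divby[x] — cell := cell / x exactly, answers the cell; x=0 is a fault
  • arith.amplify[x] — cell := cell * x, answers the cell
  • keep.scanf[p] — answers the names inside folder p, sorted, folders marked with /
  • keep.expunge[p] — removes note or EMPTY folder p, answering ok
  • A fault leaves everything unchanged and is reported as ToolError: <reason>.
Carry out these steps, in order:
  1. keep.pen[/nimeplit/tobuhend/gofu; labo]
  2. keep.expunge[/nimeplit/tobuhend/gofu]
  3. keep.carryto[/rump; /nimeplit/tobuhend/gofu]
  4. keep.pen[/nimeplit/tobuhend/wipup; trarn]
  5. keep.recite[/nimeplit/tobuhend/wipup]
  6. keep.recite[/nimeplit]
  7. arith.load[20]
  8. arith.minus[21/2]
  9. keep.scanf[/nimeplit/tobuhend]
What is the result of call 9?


// 1. pen(p='/nimeplit/tobuhend/gofu', c='labo') => created
// 2. expunge(p='/nimeplit/tobuhend/gofu') => ok
// 3. carryto(s='/rump', d='/nimeplit/tobuhend/gofu') => ok
// 4. pen(p='/nimeplit/tobuhend/wipup', c='trarn') => created
// 5. recite(p='/nimeplit/tobuhend/wipup') => trarn
// 6. recite(p='/nimeplit') => ToolError: is a directory
// 7. load(x='20') => 20
// 8. minus(x='21/2') => 19/2
// 9. scanf(p='/nimeplit/tobuhend') => [gofu, wipup]

Answer: [gofu, wipup]
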